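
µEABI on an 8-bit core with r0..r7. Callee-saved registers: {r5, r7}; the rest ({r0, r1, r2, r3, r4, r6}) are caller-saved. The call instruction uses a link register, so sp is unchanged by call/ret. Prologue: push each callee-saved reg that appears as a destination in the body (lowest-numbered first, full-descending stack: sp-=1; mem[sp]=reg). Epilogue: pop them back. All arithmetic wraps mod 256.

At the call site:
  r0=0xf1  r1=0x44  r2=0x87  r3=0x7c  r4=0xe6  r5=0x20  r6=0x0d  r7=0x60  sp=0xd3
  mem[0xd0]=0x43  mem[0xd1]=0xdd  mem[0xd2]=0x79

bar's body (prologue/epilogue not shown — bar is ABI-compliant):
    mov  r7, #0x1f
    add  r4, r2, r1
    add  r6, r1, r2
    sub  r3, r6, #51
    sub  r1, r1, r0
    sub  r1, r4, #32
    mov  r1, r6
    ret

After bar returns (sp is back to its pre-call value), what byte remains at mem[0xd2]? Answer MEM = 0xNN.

MEM = 0x60

prologue: push r7 → mem[0xd2]=0x60, sp=0xd2
body[0] mov  r7, #0x1f → r7=0x1f
body[1] add  r4, r2, r1 → r4=0xcb
body[2] add  r6, r1, r2 → r6=0xcb
body[3] sub  r3, r6, #51 → r3=0x98
body[4] sub  r1, r1, r0 → r1=0x53
body[5] sub  r1, r4, #32 → r1=0xab
body[6] mov  r1, r6 → r1=0xcb
epilogue: pop r7=0x60, sp=0xd3
prologue pushed ['r7'] at ['0xd2']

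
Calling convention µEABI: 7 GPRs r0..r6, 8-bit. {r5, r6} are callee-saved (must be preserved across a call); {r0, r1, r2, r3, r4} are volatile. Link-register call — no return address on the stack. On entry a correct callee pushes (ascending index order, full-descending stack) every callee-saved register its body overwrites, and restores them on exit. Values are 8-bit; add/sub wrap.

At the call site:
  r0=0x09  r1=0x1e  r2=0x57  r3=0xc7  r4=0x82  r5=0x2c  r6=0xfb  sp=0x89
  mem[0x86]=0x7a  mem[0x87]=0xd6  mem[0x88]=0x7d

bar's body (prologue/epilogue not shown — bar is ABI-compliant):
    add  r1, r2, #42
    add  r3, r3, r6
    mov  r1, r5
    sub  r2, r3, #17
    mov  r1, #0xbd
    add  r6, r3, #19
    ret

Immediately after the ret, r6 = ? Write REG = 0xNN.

prologue: push r6 → mem[0x88]=0xfb, sp=0x88
body[0] add  r1, r2, #42 → r1=0x81
body[1] add  r3, r3, r6 → r3=0xc2
body[2] mov  r1, r5 → r1=0x2c
body[3] sub  r2, r3, #17 → r2=0xb1
body[4] mov  r1, #0xbd → r1=0xbd
body[5] add  r6, r3, #19 → r6=0xd5
epilogue: pop r6=0xfb, sp=0x89
r6 is callee-saved → restored

REG = 0xfb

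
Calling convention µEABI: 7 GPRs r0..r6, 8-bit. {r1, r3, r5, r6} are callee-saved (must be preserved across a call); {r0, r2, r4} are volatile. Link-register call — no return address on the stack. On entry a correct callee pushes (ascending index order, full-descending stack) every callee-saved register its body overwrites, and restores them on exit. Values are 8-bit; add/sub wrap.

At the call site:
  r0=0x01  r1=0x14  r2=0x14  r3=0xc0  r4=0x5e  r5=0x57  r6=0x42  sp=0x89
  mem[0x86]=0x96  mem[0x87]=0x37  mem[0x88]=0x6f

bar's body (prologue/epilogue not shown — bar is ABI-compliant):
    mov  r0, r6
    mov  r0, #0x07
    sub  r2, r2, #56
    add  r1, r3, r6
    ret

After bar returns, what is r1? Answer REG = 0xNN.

REG = 0x14

prologue: push r1 → mem[0x88]=0x14, sp=0x88
body[0] mov  r0, r6 → r0=0x42
body[1] mov  r0, #0x07 → r0=0x07
body[2] sub  r2, r2, #56 → r2=0xdc
body[3] add  r1, r3, r6 → r1=0x02
epilogue: pop r1=0x14, sp=0x89
r1 is callee-saved → restored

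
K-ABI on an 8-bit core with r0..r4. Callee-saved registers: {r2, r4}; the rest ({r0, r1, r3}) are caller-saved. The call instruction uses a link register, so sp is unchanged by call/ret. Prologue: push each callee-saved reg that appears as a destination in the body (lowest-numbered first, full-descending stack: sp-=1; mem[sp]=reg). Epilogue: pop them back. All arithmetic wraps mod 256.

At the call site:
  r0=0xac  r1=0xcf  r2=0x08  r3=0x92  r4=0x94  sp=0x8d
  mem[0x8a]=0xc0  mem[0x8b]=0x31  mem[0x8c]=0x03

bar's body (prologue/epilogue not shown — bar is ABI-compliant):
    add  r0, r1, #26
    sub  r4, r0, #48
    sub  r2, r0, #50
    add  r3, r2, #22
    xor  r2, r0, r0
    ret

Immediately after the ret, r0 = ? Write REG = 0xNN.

REG = 0xe9

prologue: push r2 -> mem[0x8c]=0x08, sp=0x8c
prologue: push r4 -> mem[0x8b]=0x94, sp=0x8b
body[0] add  r0, r1, #26 -> r0=0xe9
body[1] sub  r4, r0, #48 -> r4=0xb9
body[2] sub  r2, r0, #50 -> r2=0xb7
body[3] add  r3, r2, #22 -> r3=0xcd
body[4] xor  r2, r0, r0 -> r2=0x00
epilogue: pop r4=0x94, sp=0x8c
epilogue: pop r2=0x08, sp=0x8d
r0 is caller-saved -> body value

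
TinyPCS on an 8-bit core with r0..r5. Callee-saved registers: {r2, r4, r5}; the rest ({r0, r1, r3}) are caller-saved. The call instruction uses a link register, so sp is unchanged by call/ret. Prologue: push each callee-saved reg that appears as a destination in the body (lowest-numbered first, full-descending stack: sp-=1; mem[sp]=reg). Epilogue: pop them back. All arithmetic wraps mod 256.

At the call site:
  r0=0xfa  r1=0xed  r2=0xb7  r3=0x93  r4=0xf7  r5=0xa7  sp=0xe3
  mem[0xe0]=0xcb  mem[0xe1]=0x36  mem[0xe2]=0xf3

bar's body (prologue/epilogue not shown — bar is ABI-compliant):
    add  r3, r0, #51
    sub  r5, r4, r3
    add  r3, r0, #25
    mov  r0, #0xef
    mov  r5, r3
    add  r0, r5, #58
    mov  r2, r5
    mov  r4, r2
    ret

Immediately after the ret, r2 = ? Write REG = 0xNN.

prologue: push r2 -> mem[0xe2]=0xb7, sp=0xe2
prologue: push r4 -> mem[0xe1]=0xf7, sp=0xe1
prologue: push r5 -> mem[0xe0]=0xa7, sp=0xe0
body[0] add  r3, r0, #51 -> r3=0x2d
body[1] sub  r5, r4, r3 -> r5=0xca
body[2] add  r3, r0, #25 -> r3=0x13
body[3] mov  r0, #0xef -> r0=0xef
body[4] mov  r5, r3 -> r5=0x13
body[5] add  r0, r5, #58 -> r0=0x4d
body[6] mov  r2, r5 -> r2=0x13
body[7] mov  r4, r2 -> r4=0x13
epilogue: pop r5=0xa7, sp=0xe1
epilogue: pop r4=0xf7, sp=0xe2
epilogue: pop r2=0xb7, sp=0xe3
r2 is callee-saved -> restored

REG = 0xb7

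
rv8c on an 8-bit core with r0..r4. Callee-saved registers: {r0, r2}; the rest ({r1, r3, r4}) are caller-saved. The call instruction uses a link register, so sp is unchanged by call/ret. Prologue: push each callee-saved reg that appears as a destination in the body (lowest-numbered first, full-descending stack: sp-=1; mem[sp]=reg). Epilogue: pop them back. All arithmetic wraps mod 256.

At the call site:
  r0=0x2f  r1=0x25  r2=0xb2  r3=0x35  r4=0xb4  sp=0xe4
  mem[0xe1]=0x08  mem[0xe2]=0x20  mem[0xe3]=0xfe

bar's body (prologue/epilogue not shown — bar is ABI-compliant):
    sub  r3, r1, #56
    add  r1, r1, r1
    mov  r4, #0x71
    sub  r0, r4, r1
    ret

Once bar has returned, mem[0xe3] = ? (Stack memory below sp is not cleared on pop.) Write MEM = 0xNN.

MEM = 0x2f

prologue: push r0 → mem[0xe3]=0x2f, sp=0xe3
body[0] sub  r3, r1, #56 → r3=0xed
body[1] add  r1, r1, r1 → r1=0x4a
body[2] mov  r4, #0x71 → r4=0x71
body[3] sub  r0, r4, r1 → r0=0x27
epilogue: pop r0=0x2f, sp=0xe4
prologue pushed ['r0'] at ['0xe3']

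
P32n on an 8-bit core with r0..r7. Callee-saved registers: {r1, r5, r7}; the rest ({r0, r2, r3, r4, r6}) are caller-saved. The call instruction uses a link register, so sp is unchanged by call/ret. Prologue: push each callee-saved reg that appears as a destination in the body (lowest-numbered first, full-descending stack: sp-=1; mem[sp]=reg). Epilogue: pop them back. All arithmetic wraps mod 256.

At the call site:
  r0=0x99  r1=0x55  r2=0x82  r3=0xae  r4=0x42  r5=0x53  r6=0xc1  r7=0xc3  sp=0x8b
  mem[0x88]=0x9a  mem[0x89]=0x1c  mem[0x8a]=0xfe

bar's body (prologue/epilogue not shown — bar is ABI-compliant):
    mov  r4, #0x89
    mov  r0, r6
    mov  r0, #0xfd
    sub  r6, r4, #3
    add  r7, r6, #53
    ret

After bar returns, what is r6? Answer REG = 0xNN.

prologue: push r7 → mem[0x8a]=0xc3, sp=0x8a
body[0] mov  r4, #0x89 → r4=0x89
body[1] mov  r0, r6 → r0=0xc1
body[2] mov  r0, #0xfd → r0=0xfd
body[3] sub  r6, r4, #3 → r6=0x86
body[4] add  r7, r6, #53 → r7=0xbb
epilogue: pop r7=0xc3, sp=0x8b
r6 is caller-saved → body value

REG = 0x86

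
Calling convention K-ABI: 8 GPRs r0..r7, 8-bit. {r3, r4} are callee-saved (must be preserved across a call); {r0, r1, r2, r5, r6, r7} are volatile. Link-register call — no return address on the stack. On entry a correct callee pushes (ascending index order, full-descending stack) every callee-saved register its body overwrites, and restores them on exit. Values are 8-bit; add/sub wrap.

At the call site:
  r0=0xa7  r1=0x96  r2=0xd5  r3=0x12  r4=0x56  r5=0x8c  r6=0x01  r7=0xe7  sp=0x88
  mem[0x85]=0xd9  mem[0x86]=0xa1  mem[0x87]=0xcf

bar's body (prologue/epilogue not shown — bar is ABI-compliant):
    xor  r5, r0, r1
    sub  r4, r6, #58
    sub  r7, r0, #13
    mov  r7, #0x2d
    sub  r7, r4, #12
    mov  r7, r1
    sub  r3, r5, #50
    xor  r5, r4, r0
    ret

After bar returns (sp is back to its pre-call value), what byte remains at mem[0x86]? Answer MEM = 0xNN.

prologue: push r3 -> mem[0x87]=0x12, sp=0x87
prologue: push r4 -> mem[0x86]=0x56, sp=0x86
body[0] xor  r5, r0, r1 -> r5=0x31
body[1] sub  r4, r6, #58 -> r4=0xc7
body[2] sub  r7, r0, #13 -> r7=0x9a
body[3] mov  r7, #0x2d -> r7=0x2d
body[4] sub  r7, r4, #12 -> r7=0xbb
body[5] mov  r7, r1 -> r7=0x96
body[6] sub  r3, r5, #50 -> r3=0xff
body[7] xor  r5, r4, r0 -> r5=0x60
epilogue: pop r4=0x56, sp=0x87
epilogue: pop r3=0x12, sp=0x88
prologue pushed ['r3', 'r4'] at ['0x87', '0x86']

MEM = 0x56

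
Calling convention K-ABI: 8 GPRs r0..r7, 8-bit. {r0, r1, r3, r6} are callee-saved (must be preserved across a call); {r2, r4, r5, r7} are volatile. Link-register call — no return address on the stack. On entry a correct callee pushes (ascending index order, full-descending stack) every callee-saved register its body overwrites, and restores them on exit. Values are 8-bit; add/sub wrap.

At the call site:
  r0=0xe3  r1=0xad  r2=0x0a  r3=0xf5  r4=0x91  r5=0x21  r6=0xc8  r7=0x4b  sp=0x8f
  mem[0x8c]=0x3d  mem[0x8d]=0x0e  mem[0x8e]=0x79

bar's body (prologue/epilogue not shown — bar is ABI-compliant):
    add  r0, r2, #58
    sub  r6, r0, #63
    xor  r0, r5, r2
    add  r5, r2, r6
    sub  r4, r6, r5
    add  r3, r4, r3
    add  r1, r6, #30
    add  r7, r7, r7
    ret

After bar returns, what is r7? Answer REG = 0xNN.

prologue: push r0 → mem[0x8e]=0xe3, sp=0x8e
prologue: push r1 → mem[0x8d]=0xad, sp=0x8d
prologue: push r3 → mem[0x8c]=0xf5, sp=0x8c
prologue: push r6 → mem[0x8b]=0xc8, sp=0x8b
body[0] add  r0, r2, #58 → r0=0x44
body[1] sub  r6, r0, #63 → r6=0x05
body[2] xor  r0, r5, r2 → r0=0x2b
body[3] add  r5, r2, r6 → r5=0x0f
body[4] sub  r4, r6, r5 → r4=0xf6
body[5] add  r3, r4, r3 → r3=0xeb
body[6] add  r1, r6, #30 → r1=0x23
body[7] add  r7, r7, r7 → r7=0x96
epilogue: pop r6=0xc8, sp=0x8c
epilogue: pop r3=0xf5, sp=0x8d
epilogue: pop r1=0xad, sp=0x8e
epilogue: pop r0=0xe3, sp=0x8f
r7 is caller-saved → body value

REG = 0x96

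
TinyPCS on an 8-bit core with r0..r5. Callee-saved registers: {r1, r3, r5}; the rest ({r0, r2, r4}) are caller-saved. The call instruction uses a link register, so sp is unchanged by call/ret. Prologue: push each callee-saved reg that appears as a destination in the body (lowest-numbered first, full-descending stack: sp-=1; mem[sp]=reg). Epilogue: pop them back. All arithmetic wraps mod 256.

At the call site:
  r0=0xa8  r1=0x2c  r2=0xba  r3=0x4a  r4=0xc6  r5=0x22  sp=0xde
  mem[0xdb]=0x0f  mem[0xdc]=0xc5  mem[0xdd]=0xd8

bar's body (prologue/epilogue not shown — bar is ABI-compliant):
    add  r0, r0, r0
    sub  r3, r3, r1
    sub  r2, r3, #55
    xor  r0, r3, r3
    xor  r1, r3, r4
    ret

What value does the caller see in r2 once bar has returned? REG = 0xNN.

prologue: push r1 -> mem[0xdd]=0x2c, sp=0xdd
prologue: push r3 -> mem[0xdc]=0x4a, sp=0xdc
body[0] add  r0, r0, r0 -> r0=0x50
body[1] sub  r3, r3, r1 -> r3=0x1e
body[2] sub  r2, r3, #55 -> r2=0xe7
body[3] xor  r0, r3, r3 -> r0=0x00
body[4] xor  r1, r3, r4 -> r1=0xd8
epilogue: pop r3=0x4a, sp=0xdd
epilogue: pop r1=0x2c, sp=0xde
r2 is caller-saved -> body value

REG = 0xe7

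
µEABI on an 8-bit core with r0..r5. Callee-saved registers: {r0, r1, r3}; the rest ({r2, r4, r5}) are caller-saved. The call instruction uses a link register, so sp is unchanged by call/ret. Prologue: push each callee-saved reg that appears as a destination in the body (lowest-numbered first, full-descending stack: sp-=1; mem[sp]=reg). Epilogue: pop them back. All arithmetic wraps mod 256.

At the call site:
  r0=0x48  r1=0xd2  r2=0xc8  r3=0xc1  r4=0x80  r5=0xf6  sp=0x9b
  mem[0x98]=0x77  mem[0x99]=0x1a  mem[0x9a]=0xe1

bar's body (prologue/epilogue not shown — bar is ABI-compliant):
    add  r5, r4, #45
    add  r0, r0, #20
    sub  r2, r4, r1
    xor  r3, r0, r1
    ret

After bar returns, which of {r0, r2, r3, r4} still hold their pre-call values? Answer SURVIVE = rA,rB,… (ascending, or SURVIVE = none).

prologue: push r0 → mem[0x9a]=0x48, sp=0x9a
prologue: push r3 → mem[0x99]=0xc1, sp=0x99
body[0] add  r5, r4, #45 → r5=0xad
body[1] add  r0, r0, #20 → r0=0x5c
body[2] sub  r2, r4, r1 → r2=0xae
body[3] xor  r3, r0, r1 → r3=0x8e
epilogue: pop r3=0xc1, sp=0x9a
epilogue: pop r0=0x48, sp=0x9b
r0: callee-saved, written=True
r2: caller-saved, written=True
r3: callee-saved, written=True
r4: caller-saved, written=False

SURVIVE = r0,r3,r4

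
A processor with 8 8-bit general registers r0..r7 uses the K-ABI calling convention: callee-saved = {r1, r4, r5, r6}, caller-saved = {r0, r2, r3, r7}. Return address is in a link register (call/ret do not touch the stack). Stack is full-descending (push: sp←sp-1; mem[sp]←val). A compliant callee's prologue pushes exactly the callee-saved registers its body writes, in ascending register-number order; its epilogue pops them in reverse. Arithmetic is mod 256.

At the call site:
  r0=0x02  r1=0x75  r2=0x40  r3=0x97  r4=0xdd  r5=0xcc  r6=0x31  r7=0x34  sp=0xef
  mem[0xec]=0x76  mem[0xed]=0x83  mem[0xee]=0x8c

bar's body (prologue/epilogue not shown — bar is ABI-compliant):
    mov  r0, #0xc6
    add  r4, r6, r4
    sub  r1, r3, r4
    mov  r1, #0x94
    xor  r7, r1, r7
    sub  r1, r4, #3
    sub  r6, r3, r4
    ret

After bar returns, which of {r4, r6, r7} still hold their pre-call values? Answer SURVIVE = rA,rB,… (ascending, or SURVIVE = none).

prologue: push r1 → mem[0xee]=0x75, sp=0xee
prologue: push r4 → mem[0xed]=0xdd, sp=0xed
prologue: push r6 → mem[0xec]=0x31, sp=0xec
body[0] mov  r0, #0xc6 → r0=0xc6
body[1] add  r4, r6, r4 → r4=0x0e
body[2] sub  r1, r3, r4 → r1=0x89
body[3] mov  r1, #0x94 → r1=0x94
body[4] xor  r7, r1, r7 → r7=0xa0
body[5] sub  r1, r4, #3 → r1=0x0b
body[6] sub  r6, r3, r4 → r6=0x89
epilogue: pop r6=0x31, sp=0xed
epilogue: pop r4=0xdd, sp=0xee
epilogue: pop r1=0x75, sp=0xef
r4: callee-saved, written=True
r6: callee-saved, written=True
r7: caller-saved, written=True

SURVIVE = r4,r6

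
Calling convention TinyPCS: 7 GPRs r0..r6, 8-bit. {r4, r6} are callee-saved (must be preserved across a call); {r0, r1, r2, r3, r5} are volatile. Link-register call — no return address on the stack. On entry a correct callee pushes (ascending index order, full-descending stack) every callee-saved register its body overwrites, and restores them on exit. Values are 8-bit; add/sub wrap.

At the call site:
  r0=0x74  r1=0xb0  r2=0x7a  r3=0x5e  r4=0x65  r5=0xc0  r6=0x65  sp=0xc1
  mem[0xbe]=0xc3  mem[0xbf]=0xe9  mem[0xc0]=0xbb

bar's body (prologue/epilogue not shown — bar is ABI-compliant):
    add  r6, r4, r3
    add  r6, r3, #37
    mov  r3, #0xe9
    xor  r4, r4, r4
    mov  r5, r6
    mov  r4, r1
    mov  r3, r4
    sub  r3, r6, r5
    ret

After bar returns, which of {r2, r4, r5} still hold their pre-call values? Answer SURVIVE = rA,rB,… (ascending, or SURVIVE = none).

prologue: push r4 -> mem[0xc0]=0x65, sp=0xc0
prologue: push r6 -> mem[0xbf]=0x65, sp=0xbf
body[0] add  r6, r4, r3 -> r6=0xc3
body[1] add  r6, r3, #37 -> r6=0x83
body[2] mov  r3, #0xe9 -> r3=0xe9
body[3] xor  r4, r4, r4 -> r4=0x00
body[4] mov  r5, r6 -> r5=0x83
body[5] mov  r4, r1 -> r4=0xb0
body[6] mov  r3, r4 -> r3=0xb0
body[7] sub  r3, r6, r5 -> r3=0x00
epilogue: pop r6=0x65, sp=0xc0
epilogue: pop r4=0x65, sp=0xc1
r2: caller-saved, written=False
r4: callee-saved, written=True
r5: caller-saved, written=True

SURVIVE = r2,r4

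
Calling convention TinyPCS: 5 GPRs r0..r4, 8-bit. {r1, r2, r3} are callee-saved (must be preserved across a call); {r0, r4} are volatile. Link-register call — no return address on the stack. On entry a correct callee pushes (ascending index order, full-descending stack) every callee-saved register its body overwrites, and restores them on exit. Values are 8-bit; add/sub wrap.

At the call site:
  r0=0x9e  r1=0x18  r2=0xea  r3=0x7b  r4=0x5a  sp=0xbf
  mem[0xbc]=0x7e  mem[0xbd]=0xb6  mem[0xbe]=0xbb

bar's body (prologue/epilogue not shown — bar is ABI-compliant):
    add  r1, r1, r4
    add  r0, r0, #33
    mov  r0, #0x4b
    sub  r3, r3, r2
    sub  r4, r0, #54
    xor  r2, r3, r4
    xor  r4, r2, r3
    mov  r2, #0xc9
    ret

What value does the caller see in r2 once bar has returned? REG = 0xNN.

prologue: push r1 -> mem[0xbe]=0x18, sp=0xbe
prologue: push r2 -> mem[0xbd]=0xea, sp=0xbd
prologue: push r3 -> mem[0xbc]=0x7b, sp=0xbc
body[0] add  r1, r1, r4 -> r1=0x72
body[1] add  r0, r0, #33 -> r0=0xbf
body[2] mov  r0, #0x4b -> r0=0x4b
body[3] sub  r3, r3, r2 -> r3=0x91
body[4] sub  r4, r0, #54 -> r4=0x15
body[5] xor  r2, r3, r4 -> r2=0x84
body[6] xor  r4, r2, r3 -> r4=0x15
body[7] mov  r2, #0xc9 -> r2=0xc9
epilogue: pop r3=0x7b, sp=0xbd
epilogue: pop r2=0xea, sp=0xbe
epilogue: pop r1=0x18, sp=0xbf
r2 is callee-saved -> restored

REG = 0xea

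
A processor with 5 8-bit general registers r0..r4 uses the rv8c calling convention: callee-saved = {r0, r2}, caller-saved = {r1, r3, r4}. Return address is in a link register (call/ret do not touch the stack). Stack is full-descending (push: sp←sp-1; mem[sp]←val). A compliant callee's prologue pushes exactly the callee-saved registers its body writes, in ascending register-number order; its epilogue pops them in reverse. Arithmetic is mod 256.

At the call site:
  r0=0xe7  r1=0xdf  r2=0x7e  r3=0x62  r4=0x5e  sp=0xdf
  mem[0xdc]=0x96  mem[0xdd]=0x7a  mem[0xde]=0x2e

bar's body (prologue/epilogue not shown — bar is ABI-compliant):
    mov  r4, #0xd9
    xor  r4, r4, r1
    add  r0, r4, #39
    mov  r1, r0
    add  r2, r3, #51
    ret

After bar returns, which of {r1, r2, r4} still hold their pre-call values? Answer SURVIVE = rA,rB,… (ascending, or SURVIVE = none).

SURVIVE = r2

prologue: push r0 → mem[0xde]=0xe7, sp=0xde
prologue: push r2 → mem[0xdd]=0x7e, sp=0xdd
body[0] mov  r4, #0xd9 → r4=0xd9
body[1] xor  r4, r4, r1 → r4=0x06
body[2] add  r0, r4, #39 → r0=0x2d
body[3] mov  r1, r0 → r1=0x2d
body[4] add  r2, r3, #51 → r2=0x95
epilogue: pop r2=0x7e, sp=0xde
epilogue: pop r0=0xe7, sp=0xdf
r1: caller-saved, written=True
r2: callee-saved, written=True
r4: caller-saved, written=True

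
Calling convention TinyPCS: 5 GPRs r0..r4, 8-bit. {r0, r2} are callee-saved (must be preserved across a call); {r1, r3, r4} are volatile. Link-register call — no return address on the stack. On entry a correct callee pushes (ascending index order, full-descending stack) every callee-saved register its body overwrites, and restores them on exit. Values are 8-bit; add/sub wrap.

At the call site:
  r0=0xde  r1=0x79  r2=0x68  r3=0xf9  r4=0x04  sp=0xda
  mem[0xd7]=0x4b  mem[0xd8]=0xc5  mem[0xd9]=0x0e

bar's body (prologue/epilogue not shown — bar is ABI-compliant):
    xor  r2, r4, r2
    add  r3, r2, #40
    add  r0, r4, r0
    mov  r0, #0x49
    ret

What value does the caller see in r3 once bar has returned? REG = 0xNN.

prologue: push r0 → mem[0xd9]=0xde, sp=0xd9
prologue: push r2 → mem[0xd8]=0x68, sp=0xd8
body[0] xor  r2, r4, r2 → r2=0x6c
body[1] add  r3, r2, #40 → r3=0x94
body[2] add  r0, r4, r0 → r0=0xe2
body[3] mov  r0, #0x49 → r0=0x49
epilogue: pop r2=0x68, sp=0xd9
epilogue: pop r0=0xde, sp=0xda
r3 is caller-saved → body value

REG = 0x94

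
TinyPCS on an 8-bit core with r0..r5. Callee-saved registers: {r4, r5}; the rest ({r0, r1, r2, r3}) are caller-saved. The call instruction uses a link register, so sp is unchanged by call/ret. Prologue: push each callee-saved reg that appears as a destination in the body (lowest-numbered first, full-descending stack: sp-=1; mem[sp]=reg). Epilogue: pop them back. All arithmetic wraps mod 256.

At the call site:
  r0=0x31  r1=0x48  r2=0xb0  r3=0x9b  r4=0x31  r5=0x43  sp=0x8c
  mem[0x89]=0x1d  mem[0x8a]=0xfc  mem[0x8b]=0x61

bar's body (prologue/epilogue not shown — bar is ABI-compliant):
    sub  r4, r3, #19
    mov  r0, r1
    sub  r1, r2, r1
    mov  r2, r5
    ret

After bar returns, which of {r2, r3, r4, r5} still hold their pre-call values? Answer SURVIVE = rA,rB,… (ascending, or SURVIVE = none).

SURVIVE = r3,r4,r5

prologue: push r4 → mem[0x8b]=0x31, sp=0x8b
body[0] sub  r4, r3, #19 → r4=0x88
body[1] mov  r0, r1 → r0=0x48
body[2] sub  r1, r2, r1 → r1=0x68
body[3] mov  r2, r5 → r2=0x43
epilogue: pop r4=0x31, sp=0x8c
r2: caller-saved, written=True
r3: caller-saved, written=False
r4: callee-saved, written=True
r5: callee-saved, written=False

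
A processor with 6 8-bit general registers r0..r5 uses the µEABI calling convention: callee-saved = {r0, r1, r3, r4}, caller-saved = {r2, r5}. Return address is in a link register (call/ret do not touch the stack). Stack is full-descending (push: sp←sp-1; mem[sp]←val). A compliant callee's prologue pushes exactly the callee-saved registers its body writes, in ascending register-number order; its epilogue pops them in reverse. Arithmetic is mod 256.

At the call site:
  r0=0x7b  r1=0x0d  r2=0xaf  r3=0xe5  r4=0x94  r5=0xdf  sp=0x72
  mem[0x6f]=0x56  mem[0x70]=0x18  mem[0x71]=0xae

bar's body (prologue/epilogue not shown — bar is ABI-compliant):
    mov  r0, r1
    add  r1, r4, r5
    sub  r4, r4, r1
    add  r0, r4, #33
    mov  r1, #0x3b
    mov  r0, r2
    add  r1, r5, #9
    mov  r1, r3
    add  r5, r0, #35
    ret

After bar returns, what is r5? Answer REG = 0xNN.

prologue: push r0 -> mem[0x71]=0x7b, sp=0x71
prologue: push r1 -> mem[0x70]=0x0d, sp=0x70
prologue: push r4 -> mem[0x6f]=0x94, sp=0x6f
body[0] mov  r0, r1 -> r0=0x0d
body[1] add  r1, r4, r5 -> r1=0x73
body[2] sub  r4, r4, r1 -> r4=0x21
body[3] add  r0, r4, #33 -> r0=0x42
body[4] mov  r1, #0x3b -> r1=0x3b
body[5] mov  r0, r2 -> r0=0xaf
body[6] add  r1, r5, #9 -> r1=0xe8
body[7] mov  r1, r3 -> r1=0xe5
body[8] add  r5, r0, #35 -> r5=0xd2
epilogue: pop r4=0x94, sp=0x70
epilogue: pop r1=0x0d, sp=0x71
epilogue: pop r0=0x7b, sp=0x72
r5 is caller-saved -> body value

REG = 0xd2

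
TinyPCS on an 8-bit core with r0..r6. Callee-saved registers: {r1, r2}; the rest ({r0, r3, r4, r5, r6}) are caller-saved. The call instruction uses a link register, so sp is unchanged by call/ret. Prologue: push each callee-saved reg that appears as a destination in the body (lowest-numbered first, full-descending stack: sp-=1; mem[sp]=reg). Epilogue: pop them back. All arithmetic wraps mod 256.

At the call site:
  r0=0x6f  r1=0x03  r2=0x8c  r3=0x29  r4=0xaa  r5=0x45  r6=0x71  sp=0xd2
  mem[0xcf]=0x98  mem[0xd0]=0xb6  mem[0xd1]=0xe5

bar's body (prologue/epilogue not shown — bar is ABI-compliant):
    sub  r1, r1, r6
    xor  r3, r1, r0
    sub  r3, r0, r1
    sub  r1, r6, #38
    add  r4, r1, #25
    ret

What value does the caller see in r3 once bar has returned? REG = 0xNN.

REG = 0xdd

prologue: push r1 -> mem[0xd1]=0x03, sp=0xd1
body[0] sub  r1, r1, r6 -> r1=0x92
body[1] xor  r3, r1, r0 -> r3=0xfd
body[2] sub  r3, r0, r1 -> r3=0xdd
body[3] sub  r1, r6, #38 -> r1=0x4b
body[4] add  r4, r1, #25 -> r4=0x64
epilogue: pop r1=0x03, sp=0xd2
r3 is caller-saved -> body value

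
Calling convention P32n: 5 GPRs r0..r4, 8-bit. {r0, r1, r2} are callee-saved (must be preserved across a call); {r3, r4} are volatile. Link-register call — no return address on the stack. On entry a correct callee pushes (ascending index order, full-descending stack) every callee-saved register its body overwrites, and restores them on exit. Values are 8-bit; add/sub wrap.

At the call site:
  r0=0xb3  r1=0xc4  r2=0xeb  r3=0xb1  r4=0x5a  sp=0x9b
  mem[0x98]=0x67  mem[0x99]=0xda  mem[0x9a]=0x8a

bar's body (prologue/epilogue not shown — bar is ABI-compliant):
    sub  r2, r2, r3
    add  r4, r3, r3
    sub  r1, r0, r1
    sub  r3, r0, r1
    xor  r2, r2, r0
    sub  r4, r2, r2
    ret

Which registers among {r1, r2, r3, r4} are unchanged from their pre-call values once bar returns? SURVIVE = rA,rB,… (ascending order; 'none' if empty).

SURVIVE = r1,r2

prologue: push r1 -> mem[0x9a]=0xc4, sp=0x9a
prologue: push r2 -> mem[0x99]=0xeb, sp=0x99
body[0] sub  r2, r2, r3 -> r2=0x3a
body[1] add  r4, r3, r3 -> r4=0x62
body[2] sub  r1, r0, r1 -> r1=0xef
body[3] sub  r3, r0, r1 -> r3=0xc4
body[4] xor  r2, r2, r0 -> r2=0x89
body[5] sub  r4, r2, r2 -> r4=0x00
epilogue: pop r2=0xeb, sp=0x9a
epilogue: pop r1=0xc4, sp=0x9b
r1: callee-saved, written=True
r2: callee-saved, written=True
r3: caller-saved, written=True
r4: caller-saved, written=True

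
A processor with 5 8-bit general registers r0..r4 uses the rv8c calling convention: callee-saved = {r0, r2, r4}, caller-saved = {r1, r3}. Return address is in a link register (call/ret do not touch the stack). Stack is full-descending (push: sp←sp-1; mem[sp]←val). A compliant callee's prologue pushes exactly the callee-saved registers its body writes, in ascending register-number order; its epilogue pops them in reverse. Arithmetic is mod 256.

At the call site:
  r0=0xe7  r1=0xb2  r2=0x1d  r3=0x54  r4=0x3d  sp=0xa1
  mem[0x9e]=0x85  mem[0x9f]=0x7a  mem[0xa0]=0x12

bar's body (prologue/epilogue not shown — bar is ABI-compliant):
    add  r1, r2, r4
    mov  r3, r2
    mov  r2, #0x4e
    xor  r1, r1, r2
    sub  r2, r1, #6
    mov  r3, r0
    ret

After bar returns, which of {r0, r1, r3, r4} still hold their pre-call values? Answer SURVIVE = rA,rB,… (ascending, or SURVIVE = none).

prologue: push r2 -> mem[0xa0]=0x1d, sp=0xa0
body[0] add  r1, r2, r4 -> r1=0x5a
body[1] mov  r3, r2 -> r3=0x1d
body[2] mov  r2, #0x4e -> r2=0x4e
body[3] xor  r1, r1, r2 -> r1=0x14
body[4] sub  r2, r1, #6 -> r2=0x0e
body[5] mov  r3, r0 -> r3=0xe7
epilogue: pop r2=0x1d, sp=0xa1
r0: callee-saved, written=False
r1: caller-saved, written=True
r3: caller-saved, written=True
r4: callee-saved, written=False

SURVIVE = r0,r4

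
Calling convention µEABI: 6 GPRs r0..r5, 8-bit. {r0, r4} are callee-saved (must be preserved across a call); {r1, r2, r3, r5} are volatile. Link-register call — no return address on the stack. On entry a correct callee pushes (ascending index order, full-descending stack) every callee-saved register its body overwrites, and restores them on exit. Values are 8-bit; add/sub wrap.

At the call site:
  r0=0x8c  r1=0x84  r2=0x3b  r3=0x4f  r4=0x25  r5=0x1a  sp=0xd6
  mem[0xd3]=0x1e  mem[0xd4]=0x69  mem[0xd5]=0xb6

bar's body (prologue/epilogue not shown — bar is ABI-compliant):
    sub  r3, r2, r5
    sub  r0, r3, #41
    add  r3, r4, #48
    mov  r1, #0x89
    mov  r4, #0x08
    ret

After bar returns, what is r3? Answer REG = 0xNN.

REG = 0x55

prologue: push r0 → mem[0xd5]=0x8c, sp=0xd5
prologue: push r4 → mem[0xd4]=0x25, sp=0xd4
body[0] sub  r3, r2, r5 → r3=0x21
body[1] sub  r0, r3, #41 → r0=0xf8
body[2] add  r3, r4, #48 → r3=0x55
body[3] mov  r1, #0x89 → r1=0x89
body[4] mov  r4, #0x08 → r4=0x08
epilogue: pop r4=0x25, sp=0xd5
epilogue: pop r0=0x8c, sp=0xd6
r3 is caller-saved → body value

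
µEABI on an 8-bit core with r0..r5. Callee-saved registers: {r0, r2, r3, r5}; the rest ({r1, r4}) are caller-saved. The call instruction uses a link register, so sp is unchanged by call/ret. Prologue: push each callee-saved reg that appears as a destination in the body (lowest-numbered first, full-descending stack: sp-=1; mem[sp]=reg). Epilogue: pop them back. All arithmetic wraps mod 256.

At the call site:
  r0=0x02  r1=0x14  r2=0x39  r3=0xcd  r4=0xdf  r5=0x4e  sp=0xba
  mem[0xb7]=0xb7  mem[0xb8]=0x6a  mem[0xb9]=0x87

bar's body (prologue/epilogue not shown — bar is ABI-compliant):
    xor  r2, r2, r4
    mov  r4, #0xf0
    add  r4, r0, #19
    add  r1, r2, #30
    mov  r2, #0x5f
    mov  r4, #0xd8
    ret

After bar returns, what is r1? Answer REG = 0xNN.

prologue: push r2 → mem[0xb9]=0x39, sp=0xb9
body[0] xor  r2, r2, r4 → r2=0xe6
body[1] mov  r4, #0xf0 → r4=0xf0
body[2] add  r4, r0, #19 → r4=0x15
body[3] add  r1, r2, #30 → r1=0x04
body[4] mov  r2, #0x5f → r2=0x5f
body[5] mov  r4, #0xd8 → r4=0xd8
epilogue: pop r2=0x39, sp=0xba
r1 is caller-saved → body value

REG = 0x04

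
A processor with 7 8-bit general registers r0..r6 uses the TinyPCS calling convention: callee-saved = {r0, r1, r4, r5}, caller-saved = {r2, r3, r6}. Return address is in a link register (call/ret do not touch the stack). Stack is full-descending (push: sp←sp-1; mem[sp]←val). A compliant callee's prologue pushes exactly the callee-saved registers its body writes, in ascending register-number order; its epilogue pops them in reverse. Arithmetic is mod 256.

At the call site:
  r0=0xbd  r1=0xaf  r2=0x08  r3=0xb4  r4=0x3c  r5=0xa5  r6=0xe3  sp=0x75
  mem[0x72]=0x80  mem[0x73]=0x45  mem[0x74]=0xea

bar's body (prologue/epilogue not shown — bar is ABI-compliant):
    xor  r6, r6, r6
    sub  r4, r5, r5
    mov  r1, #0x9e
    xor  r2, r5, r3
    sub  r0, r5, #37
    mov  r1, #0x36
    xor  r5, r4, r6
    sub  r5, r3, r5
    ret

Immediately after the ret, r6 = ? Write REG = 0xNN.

prologue: push r0 -> mem[0x74]=0xbd, sp=0x74
prologue: push r1 -> mem[0x73]=0xaf, sp=0x73
prologue: push r4 -> mem[0x72]=0x3c, sp=0x72
prologue: push r5 -> mem[0x71]=0xa5, sp=0x71
body[0] xor  r6, r6, r6 -> r6=0x00
body[1] sub  r4, r5, r5 -> r4=0x00
body[2] mov  r1, #0x9e -> r1=0x9e
body[3] xor  r2, r5, r3 -> r2=0x11
body[4] sub  r0, r5, #37 -> r0=0x80
body[5] mov  r1, #0x36 -> r1=0x36
body[6] xor  r5, r4, r6 -> r5=0x00
body[7] sub  r5, r3, r5 -> r5=0xb4
epilogue: pop r5=0xa5, sp=0x72
epilogue: pop r4=0x3c, sp=0x73
epilogue: pop r1=0xaf, sp=0x74
epilogue: pop r0=0xbd, sp=0x75
r6 is caller-saved -> body value

REG = 0x00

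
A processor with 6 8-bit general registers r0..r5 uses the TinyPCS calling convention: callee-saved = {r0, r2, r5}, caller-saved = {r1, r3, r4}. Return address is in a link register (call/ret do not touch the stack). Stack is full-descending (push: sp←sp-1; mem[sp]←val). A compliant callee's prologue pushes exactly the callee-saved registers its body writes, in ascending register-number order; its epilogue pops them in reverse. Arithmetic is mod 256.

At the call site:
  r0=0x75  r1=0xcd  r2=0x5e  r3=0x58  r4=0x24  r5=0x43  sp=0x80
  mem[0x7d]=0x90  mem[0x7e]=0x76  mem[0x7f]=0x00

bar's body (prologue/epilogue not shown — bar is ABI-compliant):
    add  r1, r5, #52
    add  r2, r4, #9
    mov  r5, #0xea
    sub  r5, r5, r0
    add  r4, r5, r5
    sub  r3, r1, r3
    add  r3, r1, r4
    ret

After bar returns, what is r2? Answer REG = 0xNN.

prologue: push r2 → mem[0x7f]=0x5e, sp=0x7f
prologue: push r5 → mem[0x7e]=0x43, sp=0x7e
body[0] add  r1, r5, #52 → r1=0x77
body[1] add  r2, r4, #9 → r2=0x2d
body[2] mov  r5, #0xea → r5=0xea
body[3] sub  r5, r5, r0 → r5=0x75
body[4] add  r4, r5, r5 → r4=0xea
body[5] sub  r3, r1, r3 → r3=0x1f
body[6] add  r3, r1, r4 → r3=0x61
epilogue: pop r5=0x43, sp=0x7f
epilogue: pop r2=0x5e, sp=0x80
r2 is callee-saved → restored

REG = 0x5e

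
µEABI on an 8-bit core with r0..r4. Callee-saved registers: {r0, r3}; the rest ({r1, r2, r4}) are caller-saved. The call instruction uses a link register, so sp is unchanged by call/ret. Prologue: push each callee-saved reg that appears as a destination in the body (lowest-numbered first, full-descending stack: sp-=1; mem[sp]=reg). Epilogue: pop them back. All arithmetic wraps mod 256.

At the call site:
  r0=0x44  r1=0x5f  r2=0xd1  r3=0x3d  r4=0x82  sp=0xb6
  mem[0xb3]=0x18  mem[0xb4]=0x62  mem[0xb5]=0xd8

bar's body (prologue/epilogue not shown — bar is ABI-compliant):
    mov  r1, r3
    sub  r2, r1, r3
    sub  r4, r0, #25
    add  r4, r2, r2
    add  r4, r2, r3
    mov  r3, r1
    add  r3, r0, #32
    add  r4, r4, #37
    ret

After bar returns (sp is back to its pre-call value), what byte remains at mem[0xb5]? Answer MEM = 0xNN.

MEM = 0x3d

prologue: push r3 → mem[0xb5]=0x3d, sp=0xb5
body[0] mov  r1, r3 → r1=0x3d
body[1] sub  r2, r1, r3 → r2=0x00
body[2] sub  r4, r0, #25 → r4=0x2b
body[3] add  r4, r2, r2 → r4=0x00
body[4] add  r4, r2, r3 → r4=0x3d
body[5] mov  r3, r1 → r3=0x3d
body[6] add  r3, r0, #32 → r3=0x64
body[7] add  r4, r4, #37 → r4=0x62
epilogue: pop r3=0x3d, sp=0xb6
prologue pushed ['r3'] at ['0xb5']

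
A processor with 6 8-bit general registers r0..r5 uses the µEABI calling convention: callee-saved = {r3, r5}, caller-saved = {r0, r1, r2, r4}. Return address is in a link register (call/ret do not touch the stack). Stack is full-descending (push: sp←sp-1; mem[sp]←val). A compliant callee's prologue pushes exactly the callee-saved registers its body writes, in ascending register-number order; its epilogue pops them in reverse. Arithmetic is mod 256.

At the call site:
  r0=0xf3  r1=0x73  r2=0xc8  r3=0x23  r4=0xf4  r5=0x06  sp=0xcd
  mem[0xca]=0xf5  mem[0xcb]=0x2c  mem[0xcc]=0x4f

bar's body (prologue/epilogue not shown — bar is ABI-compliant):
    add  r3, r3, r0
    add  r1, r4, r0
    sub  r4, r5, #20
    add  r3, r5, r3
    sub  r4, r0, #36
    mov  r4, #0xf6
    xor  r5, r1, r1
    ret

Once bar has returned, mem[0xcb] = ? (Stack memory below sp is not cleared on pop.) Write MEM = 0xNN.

prologue: push r3 → mem[0xcc]=0x23, sp=0xcc
prologue: push r5 → mem[0xcb]=0x06, sp=0xcb
body[0] add  r3, r3, r0 → r3=0x16
body[1] add  r1, r4, r0 → r1=0xe7
body[2] sub  r4, r5, #20 → r4=0xf2
body[3] add  r3, r5, r3 → r3=0x1c
body[4] sub  r4, r0, #36 → r4=0xcf
body[5] mov  r4, #0xf6 → r4=0xf6
body[6] xor  r5, r1, r1 → r5=0x00
epilogue: pop r5=0x06, sp=0xcc
epilogue: pop r3=0x23, sp=0xcd
prologue pushed ['r3', 'r5'] at ['0xcc', '0xcb']

MEM = 0x06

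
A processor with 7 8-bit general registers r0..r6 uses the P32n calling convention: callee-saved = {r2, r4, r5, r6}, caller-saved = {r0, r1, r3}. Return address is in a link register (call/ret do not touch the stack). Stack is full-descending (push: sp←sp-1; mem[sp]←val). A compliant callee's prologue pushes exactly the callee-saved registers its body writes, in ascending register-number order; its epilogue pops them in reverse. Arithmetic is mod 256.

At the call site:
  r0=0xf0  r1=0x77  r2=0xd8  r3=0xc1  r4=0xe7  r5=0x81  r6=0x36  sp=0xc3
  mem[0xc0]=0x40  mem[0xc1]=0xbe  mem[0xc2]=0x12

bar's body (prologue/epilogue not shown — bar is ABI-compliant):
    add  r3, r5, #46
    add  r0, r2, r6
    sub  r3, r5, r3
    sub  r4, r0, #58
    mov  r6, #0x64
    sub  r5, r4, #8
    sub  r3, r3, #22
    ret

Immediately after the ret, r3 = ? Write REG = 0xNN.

REG = 0xbc

prologue: push r4 → mem[0xc2]=0xe7, sp=0xc2
prologue: push r5 → mem[0xc1]=0x81, sp=0xc1
prologue: push r6 → mem[0xc0]=0x36, sp=0xc0
body[0] add  r3, r5, #46 → r3=0xaf
body[1] add  r0, r2, r6 → r0=0x0e
body[2] sub  r3, r5, r3 → r3=0xd2
body[3] sub  r4, r0, #58 → r4=0xd4
body[4] mov  r6, #0x64 → r6=0x64
body[5] sub  r5, r4, #8 → r5=0xcc
body[6] sub  r3, r3, #22 → r3=0xbc
epilogue: pop r6=0x36, sp=0xc1
epilogue: pop r5=0x81, sp=0xc2
epilogue: pop r4=0xe7, sp=0xc3
r3 is caller-saved → body value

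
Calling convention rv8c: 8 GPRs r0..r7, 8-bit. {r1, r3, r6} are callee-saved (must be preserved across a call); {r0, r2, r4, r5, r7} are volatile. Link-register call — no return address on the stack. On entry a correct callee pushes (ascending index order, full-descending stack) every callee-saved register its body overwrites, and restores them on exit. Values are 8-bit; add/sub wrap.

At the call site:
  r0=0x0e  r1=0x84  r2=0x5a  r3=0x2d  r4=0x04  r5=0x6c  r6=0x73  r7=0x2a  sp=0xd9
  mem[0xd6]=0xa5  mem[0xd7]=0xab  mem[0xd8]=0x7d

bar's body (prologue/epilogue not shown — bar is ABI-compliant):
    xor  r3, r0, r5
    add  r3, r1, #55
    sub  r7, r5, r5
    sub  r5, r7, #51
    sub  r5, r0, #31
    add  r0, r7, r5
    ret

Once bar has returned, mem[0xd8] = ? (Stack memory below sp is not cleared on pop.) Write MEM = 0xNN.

MEM = 0x2d

prologue: push r3 -> mem[0xd8]=0x2d, sp=0xd8
body[0] xor  r3, r0, r5 -> r3=0x62
body[1] add  r3, r1, #55 -> r3=0xbb
body[2] sub  r7, r5, r5 -> r7=0x00
body[3] sub  r5, r7, #51 -> r5=0xcd
body[4] sub  r5, r0, #31 -> r5=0xef
body[5] add  r0, r7, r5 -> r0=0xef
epilogue: pop r3=0x2d, sp=0xd9
prologue pushed ['r3'] at ['0xd8']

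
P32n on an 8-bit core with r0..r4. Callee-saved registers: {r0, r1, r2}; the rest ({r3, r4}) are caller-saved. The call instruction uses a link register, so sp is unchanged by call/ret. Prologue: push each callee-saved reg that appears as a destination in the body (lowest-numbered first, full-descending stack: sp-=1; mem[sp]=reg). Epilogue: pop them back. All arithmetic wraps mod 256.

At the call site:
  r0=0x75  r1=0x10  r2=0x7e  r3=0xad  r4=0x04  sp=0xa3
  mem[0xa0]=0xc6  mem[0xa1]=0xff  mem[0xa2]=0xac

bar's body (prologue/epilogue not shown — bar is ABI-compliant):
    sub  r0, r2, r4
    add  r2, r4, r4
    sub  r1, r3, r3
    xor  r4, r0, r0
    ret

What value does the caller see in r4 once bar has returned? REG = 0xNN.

REG = 0x00

prologue: push r0 -> mem[0xa2]=0x75, sp=0xa2
prologue: push r1 -> mem[0xa1]=0x10, sp=0xa1
prologue: push r2 -> mem[0xa0]=0x7e, sp=0xa0
body[0] sub  r0, r2, r4 -> r0=0x7a
body[1] add  r2, r4, r4 -> r2=0x08
body[2] sub  r1, r3, r3 -> r1=0x00
body[3] xor  r4, r0, r0 -> r4=0x00
epilogue: pop r2=0x7e, sp=0xa1
epilogue: pop r1=0x10, sp=0xa2
epilogue: pop r0=0x75, sp=0xa3
r4 is caller-saved -> body value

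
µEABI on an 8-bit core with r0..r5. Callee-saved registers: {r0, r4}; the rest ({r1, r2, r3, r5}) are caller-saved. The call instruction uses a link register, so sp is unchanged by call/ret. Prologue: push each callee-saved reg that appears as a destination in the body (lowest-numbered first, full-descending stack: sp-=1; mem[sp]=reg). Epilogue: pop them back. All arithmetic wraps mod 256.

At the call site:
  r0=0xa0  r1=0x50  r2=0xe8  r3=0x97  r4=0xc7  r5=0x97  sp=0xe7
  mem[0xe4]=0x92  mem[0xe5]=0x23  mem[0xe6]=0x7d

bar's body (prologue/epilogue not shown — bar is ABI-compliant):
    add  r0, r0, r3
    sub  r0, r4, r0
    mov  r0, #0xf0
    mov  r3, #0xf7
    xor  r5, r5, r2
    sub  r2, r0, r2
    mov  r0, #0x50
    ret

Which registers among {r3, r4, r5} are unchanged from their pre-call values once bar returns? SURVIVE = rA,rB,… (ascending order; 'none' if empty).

SURVIVE = r4

prologue: push r0 -> mem[0xe6]=0xa0, sp=0xe6
body[0] add  r0, r0, r3 -> r0=0x37
body[1] sub  r0, r4, r0 -> r0=0x90
body[2] mov  r0, #0xf0 -> r0=0xf0
body[3] mov  r3, #0xf7 -> r3=0xf7
body[4] xor  r5, r5, r2 -> r5=0x7f
body[5] sub  r2, r0, r2 -> r2=0x08
body[6] mov  r0, #0x50 -> r0=0x50
epilogue: pop r0=0xa0, sp=0xe7
r3: caller-saved, written=True
r4: callee-saved, written=False
r5: caller-saved, written=True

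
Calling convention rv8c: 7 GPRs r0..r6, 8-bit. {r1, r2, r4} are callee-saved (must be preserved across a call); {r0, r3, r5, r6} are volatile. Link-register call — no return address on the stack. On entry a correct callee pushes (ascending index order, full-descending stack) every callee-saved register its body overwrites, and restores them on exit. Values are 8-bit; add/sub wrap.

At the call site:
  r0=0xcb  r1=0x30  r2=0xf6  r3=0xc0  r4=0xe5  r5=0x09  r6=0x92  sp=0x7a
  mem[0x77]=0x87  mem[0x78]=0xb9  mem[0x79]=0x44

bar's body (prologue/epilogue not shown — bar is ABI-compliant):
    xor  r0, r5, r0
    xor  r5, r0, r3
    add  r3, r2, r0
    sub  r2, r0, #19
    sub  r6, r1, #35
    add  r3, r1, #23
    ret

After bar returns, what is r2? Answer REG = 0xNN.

prologue: push r2 -> mem[0x79]=0xf6, sp=0x79
body[0] xor  r0, r5, r0 -> r0=0xc2
body[1] xor  r5, r0, r3 -> r5=0x02
body[2] add  r3, r2, r0 -> r3=0xb8
body[3] sub  r2, r0, #19 -> r2=0xaf
body[4] sub  r6, r1, #35 -> r6=0x0d
body[5] add  r3, r1, #23 -> r3=0x47
epilogue: pop r2=0xf6, sp=0x7a
r2 is callee-saved -> restored

REG = 0xf6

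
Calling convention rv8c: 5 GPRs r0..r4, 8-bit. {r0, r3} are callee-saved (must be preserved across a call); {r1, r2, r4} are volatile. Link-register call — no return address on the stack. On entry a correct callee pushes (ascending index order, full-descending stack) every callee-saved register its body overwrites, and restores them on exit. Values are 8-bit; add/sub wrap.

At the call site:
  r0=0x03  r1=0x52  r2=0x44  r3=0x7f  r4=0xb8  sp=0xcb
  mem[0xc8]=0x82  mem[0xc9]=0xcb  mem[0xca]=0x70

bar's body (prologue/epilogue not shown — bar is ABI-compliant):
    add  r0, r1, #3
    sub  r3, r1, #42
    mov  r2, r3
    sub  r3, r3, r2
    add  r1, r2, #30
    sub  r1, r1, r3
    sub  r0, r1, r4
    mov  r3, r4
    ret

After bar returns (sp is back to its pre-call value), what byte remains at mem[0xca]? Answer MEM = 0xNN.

MEM = 0x03

prologue: push r0 -> mem[0xca]=0x03, sp=0xca
prologue: push r3 -> mem[0xc9]=0x7f, sp=0xc9
body[0] add  r0, r1, #3 -> r0=0x55
body[1] sub  r3, r1, #42 -> r3=0x28
body[2] mov  r2, r3 -> r2=0x28
body[3] sub  r3, r3, r2 -> r3=0x00
body[4] add  r1, r2, #30 -> r1=0x46
body[5] sub  r1, r1, r3 -> r1=0x46
body[6] sub  r0, r1, r4 -> r0=0x8e
body[7] mov  r3, r4 -> r3=0xb8
epilogue: pop r3=0x7f, sp=0xca
epilogue: pop r0=0x03, sp=0xcb
prologue pushed ['r0', 'r3'] at ['0xca', '0xc9']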